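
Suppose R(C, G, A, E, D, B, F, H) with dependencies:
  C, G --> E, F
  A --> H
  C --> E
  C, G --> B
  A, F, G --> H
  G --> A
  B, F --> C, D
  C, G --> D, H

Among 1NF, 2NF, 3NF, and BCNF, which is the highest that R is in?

1NF

Candidate keys: {B, F, G}, {C, G}. Prime attributes: {B, C, F, G}.
A --> H: {A}⁺ = {A, H}, which is not all of the attributes, so the left side is not a superkey — BCNF is violated.
A --> H determines the non-prime attribute {H} from a non-superkey — 3NF is violated.
The proper key subset {C} of {C, G} determines non-prime {E}, so the relation is not even in 2NF.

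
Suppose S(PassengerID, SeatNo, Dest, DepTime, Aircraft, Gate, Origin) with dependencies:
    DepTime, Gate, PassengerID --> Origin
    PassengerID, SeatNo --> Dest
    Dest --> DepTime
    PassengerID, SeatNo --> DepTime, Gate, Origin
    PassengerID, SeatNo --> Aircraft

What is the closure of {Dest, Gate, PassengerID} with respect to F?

Start with {Dest, Gate, PassengerID}.
Dest --> DepTime applies; add {DepTime} → now {DepTime, Dest, Gate, PassengerID}.
DepTime, Gate, PassengerID --> Origin applies; add {Origin} → now {DepTime, Dest, Gate, Origin, PassengerID}.
No further FD applies.

{DepTime, Dest, Gate, Origin, PassengerID}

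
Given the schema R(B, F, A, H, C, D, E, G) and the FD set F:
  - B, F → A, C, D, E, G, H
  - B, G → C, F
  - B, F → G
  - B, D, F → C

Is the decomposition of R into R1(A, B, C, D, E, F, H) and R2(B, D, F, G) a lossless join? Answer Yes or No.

Yes

The shared attributes are {B, D, F} and {B, D, F}⁺ = {A, B, C, D, E, F, G, H}.
This includes all of R1, so the common attributes are a superkey of R1 — the join is lossless.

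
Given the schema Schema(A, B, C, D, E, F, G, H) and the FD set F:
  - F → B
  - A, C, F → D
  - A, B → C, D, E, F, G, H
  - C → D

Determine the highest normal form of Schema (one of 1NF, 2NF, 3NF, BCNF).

2NF

Candidate keys: {A, B}, {A, F}. Prime attributes: {A, B, F}.
F → B: {F}⁺ = {B, F}, which is not all of the attributes, so the left side is not a superkey — BCNF is violated.
C → D has non-prime {D} on the right and a non-superkey on the left, so 3NF fails.
No proper subset of a key has a non-prime attribute in its closure, so there is no partial dependency; 2NF holds.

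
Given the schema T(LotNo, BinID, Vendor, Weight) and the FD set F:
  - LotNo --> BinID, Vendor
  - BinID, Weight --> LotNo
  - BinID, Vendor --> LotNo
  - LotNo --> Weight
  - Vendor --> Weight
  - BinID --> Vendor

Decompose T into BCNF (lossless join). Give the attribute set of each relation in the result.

{BinID, LotNo, Vendor}; {Vendor, Weight}

Candidate keys of the original relation: {BinID}, {LotNo}.
In {BinID, LotNo, Vendor, Weight}, {Vendor} is not a superkey ({Vendor}⁺ restricted to this set is {Vendor, Weight}), so split on Vendor --> Weight into {Vendor, Weight} and {BinID, LotNo, Vendor}.
{Vendor, Weight} is in BCNF.
{BinID, LotNo, Vendor} is in BCNF.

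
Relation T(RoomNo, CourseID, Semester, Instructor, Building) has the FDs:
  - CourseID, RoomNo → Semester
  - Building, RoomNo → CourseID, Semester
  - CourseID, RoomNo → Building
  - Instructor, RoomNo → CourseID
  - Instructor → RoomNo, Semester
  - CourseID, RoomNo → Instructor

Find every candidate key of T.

Closure of {Instructor} is {Building, CourseID, Instructor, RoomNo, Semester}, the whole schema; {Instructor} is a candidate key.
Closure of {Building, RoomNo} is {Building, CourseID, Instructor, RoomNo, Semester}, the whole schema; {Building, RoomNo} is a candidate key.
Closure of {CourseID, RoomNo} is {Building, CourseID, Instructor, RoomNo, Semester}, the whole schema; {CourseID, RoomNo} is a candidate key.
These are minimal and exhaustive — every other superkey contains one of them.

{Building, RoomNo}, {CourseID, RoomNo}, {Instructor}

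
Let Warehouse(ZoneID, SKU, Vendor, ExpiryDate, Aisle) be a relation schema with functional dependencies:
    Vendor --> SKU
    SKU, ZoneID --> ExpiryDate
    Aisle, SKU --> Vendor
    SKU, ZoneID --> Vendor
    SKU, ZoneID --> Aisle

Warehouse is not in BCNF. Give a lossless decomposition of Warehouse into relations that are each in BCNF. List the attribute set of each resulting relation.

{Aisle, ExpiryDate, Vendor, ZoneID}; {SKU, Vendor}

Candidate keys of the original relation: {SKU, ZoneID}, {Vendor, ZoneID}.
{Aisle, ExpiryDate, SKU, Vendor, ZoneID}: {Vendor} determines {SKU, Vendor} here but is not a superkey — split on Vendor --> SKU, giving {SKU, Vendor} and {Aisle, ExpiryDate, Vendor, ZoneID}.
{SKU, Vendor} is in BCNF.
{Aisle, ExpiryDate, Vendor, ZoneID} is in BCNF.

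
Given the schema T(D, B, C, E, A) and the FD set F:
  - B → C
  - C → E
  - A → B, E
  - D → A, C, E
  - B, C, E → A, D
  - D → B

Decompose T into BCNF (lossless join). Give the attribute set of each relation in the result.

{A, B, C, D}; {C, E}

Candidate keys of the original relation: {A}, {B}, {D}.
{A, B, C, D, E}: {C} determines {C, E} here but is not a superkey — split on C → E, giving {C, E} and {A, B, C, D}.
{C, E}: every determinant is a superkey — BCNF.
{A, B, C, D}: every determinant is a superkey — BCNF.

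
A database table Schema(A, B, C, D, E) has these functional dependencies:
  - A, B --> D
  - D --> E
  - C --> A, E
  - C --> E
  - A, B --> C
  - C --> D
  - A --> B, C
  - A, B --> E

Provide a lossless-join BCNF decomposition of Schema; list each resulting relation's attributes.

{A, B, C, D}; {D, E}

Candidate keys of the original relation: {A}, {C}.
Within {A, B, C, D, E}: {D}⁺ ∩ {A, B, C, D, E} = {D, E}, not the whole set, so D --> E violates BCNF; decompose into {D, E} and {A, B, C, D}.
{D, E} has no BCNF violation.
{A, B, C, D} has no BCNF violation.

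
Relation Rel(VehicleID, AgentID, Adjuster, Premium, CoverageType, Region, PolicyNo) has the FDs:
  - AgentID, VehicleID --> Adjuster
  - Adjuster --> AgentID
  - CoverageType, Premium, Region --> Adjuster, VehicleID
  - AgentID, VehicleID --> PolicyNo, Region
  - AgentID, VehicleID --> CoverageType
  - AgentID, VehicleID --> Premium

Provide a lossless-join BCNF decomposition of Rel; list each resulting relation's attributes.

Candidate keys of the original relation: {Adjuster, VehicleID}, {AgentID, VehicleID}, {CoverageType, Premium, Region}.
Within {Adjuster, AgentID, CoverageType, PolicyNo, Premium, Region, VehicleID}: {Adjuster}⁺ ∩ {Adjuster, AgentID, CoverageType, PolicyNo, Premium, Region, VehicleID} = {Adjuster, AgentID}, not the whole set, so Adjuster --> AgentID violates BCNF; decompose into {Adjuster, AgentID} and {Adjuster, CoverageType, PolicyNo, Premium, Region, VehicleID}.
{Adjuster, AgentID} is in BCNF.
{Adjuster, CoverageType, PolicyNo, Premium, Region, VehicleID} is in BCNF.

{Adjuster, AgentID}; {Adjuster, CoverageType, PolicyNo, Premium, Region, VehicleID}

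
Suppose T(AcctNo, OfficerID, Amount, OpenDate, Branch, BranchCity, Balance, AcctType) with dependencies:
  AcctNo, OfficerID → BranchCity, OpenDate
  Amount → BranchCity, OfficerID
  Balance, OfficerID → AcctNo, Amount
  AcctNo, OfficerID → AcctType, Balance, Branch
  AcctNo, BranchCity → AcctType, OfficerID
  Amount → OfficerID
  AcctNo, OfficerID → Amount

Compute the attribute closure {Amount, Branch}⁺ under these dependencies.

Start with {Amount, Branch}.
Amount → BranchCity, OfficerID applies; add {BranchCity, OfficerID} → now {Amount, Branch, BranchCity, OfficerID}.
No further FD applies.

{Amount, Branch, BranchCity, OfficerID}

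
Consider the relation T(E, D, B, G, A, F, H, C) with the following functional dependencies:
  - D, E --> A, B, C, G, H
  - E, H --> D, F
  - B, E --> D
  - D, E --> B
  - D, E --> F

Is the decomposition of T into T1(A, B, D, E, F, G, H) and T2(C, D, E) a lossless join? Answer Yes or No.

The shared attributes are {D, E} and {D, E}⁺ = {A, B, C, D, E, F, G, H}.
Since T1 ⊆ {A, B, C, D, E, F, G, H}, the intersection is a superkey of T1; the decomposition is lossless.

Yes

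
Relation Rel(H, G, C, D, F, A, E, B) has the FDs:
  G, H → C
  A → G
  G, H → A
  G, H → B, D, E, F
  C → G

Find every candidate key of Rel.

Attributes never on any right-hand side: {H} — every candidate key must contain it.
{A, H}⁺ = {A, B, C, D, E, F, G, H} — all of the relation — so {A, H} is a candidate key.
{C, H}⁺ = {A, B, C, D, E, F, G, H} — all of the relation — so {C, H} is a candidate key.
{G, H}⁺ = {A, B, C, D, E, F, G, H} — all of the relation — so {G, H} is a candidate key.
Any other superkey properly contains one of these, so there are no further candidate keys.

{A, H}, {C, H}, {G, H}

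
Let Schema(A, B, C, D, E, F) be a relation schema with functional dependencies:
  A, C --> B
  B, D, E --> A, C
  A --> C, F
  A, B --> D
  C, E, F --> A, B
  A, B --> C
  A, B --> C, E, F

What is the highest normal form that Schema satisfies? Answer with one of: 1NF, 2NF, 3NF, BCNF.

BCNF

Candidate keys: {A}, {B, D, E}, {C, E, F}. Prime attributes: {A, B, C, D, E, F}.
Each dependency's left side is a superkey — BCNF holds.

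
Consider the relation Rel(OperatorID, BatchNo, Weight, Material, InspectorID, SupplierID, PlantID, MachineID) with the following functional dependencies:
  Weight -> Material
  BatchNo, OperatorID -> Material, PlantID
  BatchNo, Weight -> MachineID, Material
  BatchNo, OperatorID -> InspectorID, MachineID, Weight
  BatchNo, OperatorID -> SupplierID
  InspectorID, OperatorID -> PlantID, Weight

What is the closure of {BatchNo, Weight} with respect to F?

{BatchNo, MachineID, Material, Weight}

Start with {BatchNo, Weight}.
Weight -> Material applies; add {Material} → now {BatchNo, Material, Weight}.
BatchNo, Weight -> MachineID, Material applies; add {MachineID} → now {BatchNo, MachineID, Material, Weight}.
No further FD applies.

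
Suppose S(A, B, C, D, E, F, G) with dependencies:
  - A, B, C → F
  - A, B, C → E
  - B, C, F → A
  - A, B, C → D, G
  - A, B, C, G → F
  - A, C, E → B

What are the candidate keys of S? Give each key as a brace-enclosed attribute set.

{A, B, C}, {A, C, E}, {B, C, F}

No FD produces {C}, so it must be in every candidate key.
{A, B, C}⁺ = {A, B, C, D, E, F, G} — all of the relation — so {A, B, C} is a candidate key.
{A, C, E}⁺ = {A, B, C, D, E, F, G} — all of the relation — so {A, C, E} is a candidate key.
{B, C, F}⁺ = {A, B, C, D, E, F, G} — all of the relation — so {B, C, F} is a candidate key.
These are minimal and exhaustive — every other superkey contains one of them.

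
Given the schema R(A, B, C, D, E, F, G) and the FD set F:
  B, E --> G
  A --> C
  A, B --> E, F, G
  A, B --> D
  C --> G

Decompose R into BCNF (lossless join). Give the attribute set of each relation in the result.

Candidate key of the original relation: {A, B}.
Within {A, B, C, D, E, F, G}: {B, E}⁺ ∩ {A, B, C, D, E, F, G} = {B, E, G}, not the whole set, so B, E --> G violates BCNF; decompose into {B, E, G} and {A, B, C, D, E, F}.
{B, E, G} has no BCNF violation.
Within {A, B, C, D, E, F}: {A}⁺ ∩ {A, B, C, D, E, F} = {A, C}, not the whole set, so A --> C violates BCNF; decompose into {A, C} and {A, B, D, E, F}.
{A, C} has no BCNF violation.
{A, B, D, E, F} has no BCNF violation.

{A, B, D, E, F}; {A, C}; {B, E, G}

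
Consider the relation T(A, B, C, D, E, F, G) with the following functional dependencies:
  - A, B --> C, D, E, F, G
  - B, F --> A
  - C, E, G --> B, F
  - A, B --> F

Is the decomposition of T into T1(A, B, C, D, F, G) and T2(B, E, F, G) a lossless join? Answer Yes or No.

Common attributes: {B, F, G}; their closure is {A, B, C, D, E, F, G}.
This includes all of T1, so the common attributes are a superkey of T1 — the join is lossless.

Yes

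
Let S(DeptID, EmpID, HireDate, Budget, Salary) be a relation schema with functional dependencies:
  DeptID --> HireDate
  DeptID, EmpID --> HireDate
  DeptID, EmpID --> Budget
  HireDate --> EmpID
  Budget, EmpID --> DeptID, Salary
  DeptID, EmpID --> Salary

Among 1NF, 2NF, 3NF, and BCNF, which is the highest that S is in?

3NF

Candidate keys: {Budget, EmpID}, {Budget, HireDate}, {DeptID}. Prime attributes: {Budget, DeptID, EmpID, HireDate}.
For HireDate --> EmpID we have {HireDate}⁺ = {EmpID, HireDate}; {HireDate} is not a superkey, so BCNF fails.
Its right-hand attributes {EmpID} are all prime, as are those of every other non-superkey FD — the relation is in 3NF.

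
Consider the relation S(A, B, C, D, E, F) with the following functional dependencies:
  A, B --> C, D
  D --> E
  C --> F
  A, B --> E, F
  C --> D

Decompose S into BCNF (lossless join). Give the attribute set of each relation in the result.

{A, B, C}; {C, D, F}; {D, E}

Candidate key of the original relation: {A, B}.
Within {A, B, C, D, E, F}: {D}⁺ ∩ {A, B, C, D, E, F} = {D, E}, not the whole set, so D --> E violates BCNF; decompose into {D, E} and {A, B, C, D, F}.
{D, E} is in BCNF.
Within {A, B, C, D, F}: {C}⁺ ∩ {A, B, C, D, F} = {C, D, F}, not the whole set, so C --> D, F violates BCNF; decompose into {C, D, F} and {A, B, C}.
{C, D, F} is in BCNF.
{A, B, C} is in BCNF.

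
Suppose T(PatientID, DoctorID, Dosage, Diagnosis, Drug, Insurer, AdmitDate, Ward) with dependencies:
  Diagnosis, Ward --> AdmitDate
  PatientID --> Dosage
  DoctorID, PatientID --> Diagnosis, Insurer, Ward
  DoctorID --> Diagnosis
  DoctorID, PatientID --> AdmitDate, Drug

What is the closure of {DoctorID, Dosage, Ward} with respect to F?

{AdmitDate, Diagnosis, DoctorID, Dosage, Ward}

Start with {DoctorID, Dosage, Ward}.
DoctorID --> Diagnosis applies; add {Diagnosis} → now {Diagnosis, DoctorID, Dosage, Ward}.
Diagnosis, Ward --> AdmitDate applies; add {AdmitDate} → now {AdmitDate, Diagnosis, DoctorID, Dosage, Ward}.
No further FD applies.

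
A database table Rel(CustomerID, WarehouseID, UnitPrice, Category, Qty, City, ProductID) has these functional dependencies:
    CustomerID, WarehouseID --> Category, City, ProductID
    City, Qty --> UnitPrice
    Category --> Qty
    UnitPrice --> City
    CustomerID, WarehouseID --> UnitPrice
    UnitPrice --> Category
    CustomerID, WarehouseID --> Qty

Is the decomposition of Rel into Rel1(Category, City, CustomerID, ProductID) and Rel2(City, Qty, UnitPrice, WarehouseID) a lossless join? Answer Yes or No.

No

Rel1 ∩ Rel2 = {City}; its closure under F is {City}.
Rel1 ⊄ {City} and Rel2 ⊄ {City}, so the split is lossy.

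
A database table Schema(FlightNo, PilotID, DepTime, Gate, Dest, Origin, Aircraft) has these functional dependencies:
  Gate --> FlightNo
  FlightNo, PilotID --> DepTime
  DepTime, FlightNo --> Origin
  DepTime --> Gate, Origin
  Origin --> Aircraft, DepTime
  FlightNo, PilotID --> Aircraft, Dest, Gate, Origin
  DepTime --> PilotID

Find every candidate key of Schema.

{DepTime}⁺ = {Aircraft, DepTime, Dest, FlightNo, Gate, Origin, PilotID} — all of the relation — so {DepTime} is a candidate key.
{Origin}⁺ = {Aircraft, DepTime, Dest, FlightNo, Gate, Origin, PilotID} — all of the relation — so {Origin} is a candidate key.
{FlightNo, PilotID}⁺ = {Aircraft, DepTime, Dest, FlightNo, Gate, Origin, PilotID} — all of the relation — so {FlightNo, PilotID} is a candidate key.
{Gate, PilotID}⁺ = {Aircraft, DepTime, Dest, FlightNo, Gate, Origin, PilotID} — all of the relation — so {Gate, PilotID} is a candidate key.
Any other superkey properly contains one of these, so there are no further candidate keys.

{DepTime}, {FlightNo, PilotID}, {Gate, PilotID}, {Origin}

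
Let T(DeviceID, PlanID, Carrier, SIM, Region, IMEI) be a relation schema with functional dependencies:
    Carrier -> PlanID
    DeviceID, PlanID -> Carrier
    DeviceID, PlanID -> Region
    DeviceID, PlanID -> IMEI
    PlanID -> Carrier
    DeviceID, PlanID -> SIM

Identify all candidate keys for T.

Attributes never on any right-hand side: {DeviceID} — every candidate key must contain it.
{Carrier, DeviceID}⁺ = {Carrier, DeviceID, IMEI, PlanID, Region, SIM}, which is every attribute, so {Carrier, DeviceID} is a candidate key.
{DeviceID, PlanID}⁺ = {Carrier, DeviceID, IMEI, PlanID, Region, SIM}, which is every attribute, so {DeviceID, PlanID} is a candidate key.
Any other superkey properly contains one of these, so there are no further candidate keys.

{Carrier, DeviceID}, {DeviceID, PlanID}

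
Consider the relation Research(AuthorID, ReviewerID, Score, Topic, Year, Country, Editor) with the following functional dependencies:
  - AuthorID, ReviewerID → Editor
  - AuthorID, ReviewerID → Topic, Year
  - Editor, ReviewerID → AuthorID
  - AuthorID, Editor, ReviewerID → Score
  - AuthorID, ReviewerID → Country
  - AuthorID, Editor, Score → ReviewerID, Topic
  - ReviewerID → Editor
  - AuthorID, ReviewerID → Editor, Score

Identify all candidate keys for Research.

{ReviewerID} is a candidate key since {ReviewerID}⁺ = {AuthorID, Country, Editor, ReviewerID, Score, Topic, Year} covers every attribute.
{AuthorID, Editor, Score} is a candidate key since {AuthorID, Editor, Score}⁺ = {AuthorID, Country, Editor, ReviewerID, Score, Topic, Year} covers every attribute.
No proper subset of any of these is a key, and no other minimal superkey exists.

{AuthorID, Editor, Score}, {ReviewerID}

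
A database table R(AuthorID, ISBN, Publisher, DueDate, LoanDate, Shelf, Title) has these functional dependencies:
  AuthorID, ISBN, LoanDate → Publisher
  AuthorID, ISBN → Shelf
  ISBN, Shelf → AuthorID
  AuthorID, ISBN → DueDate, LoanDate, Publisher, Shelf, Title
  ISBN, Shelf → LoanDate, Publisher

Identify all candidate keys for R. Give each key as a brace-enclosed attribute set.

{AuthorID, ISBN}, {ISBN, Shelf}

Attributes never on any right-hand side: {ISBN} — every candidate key must contain it.
Closure of {AuthorID, ISBN} is {AuthorID, DueDate, ISBN, LoanDate, Publisher, Shelf, Title}, the whole schema; {AuthorID, ISBN} is a candidate key.
Closure of {ISBN, Shelf} is {AuthorID, DueDate, ISBN, LoanDate, Publisher, Shelf, Title}, the whole schema; {ISBN, Shelf} is a candidate key.
These are minimal and exhaustive — every other superkey contains one of them.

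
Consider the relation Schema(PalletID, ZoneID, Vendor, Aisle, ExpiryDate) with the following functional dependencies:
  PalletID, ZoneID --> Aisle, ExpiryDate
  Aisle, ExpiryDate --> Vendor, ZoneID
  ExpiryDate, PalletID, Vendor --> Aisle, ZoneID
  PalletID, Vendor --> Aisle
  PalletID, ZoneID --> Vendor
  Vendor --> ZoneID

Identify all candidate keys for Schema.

Attributes never on any right-hand side: {PalletID} — every candidate key must contain it.
{PalletID, Vendor}⁺ = {Aisle, ExpiryDate, PalletID, Vendor, ZoneID} — all of the relation — so {PalletID, Vendor} is a candidate key.
{PalletID, ZoneID}⁺ = {Aisle, ExpiryDate, PalletID, Vendor, ZoneID} — all of the relation — so {PalletID, ZoneID} is a candidate key.
{Aisle, ExpiryDate, PalletID}⁺ = {Aisle, ExpiryDate, PalletID, Vendor, ZoneID} — all of the relation — so {Aisle, ExpiryDate, PalletID} is a candidate key.
Any other superkey properly contains one of these, so there are no further candidate keys.

{Aisle, ExpiryDate, PalletID}, {PalletID, Vendor}, {PalletID, ZoneID}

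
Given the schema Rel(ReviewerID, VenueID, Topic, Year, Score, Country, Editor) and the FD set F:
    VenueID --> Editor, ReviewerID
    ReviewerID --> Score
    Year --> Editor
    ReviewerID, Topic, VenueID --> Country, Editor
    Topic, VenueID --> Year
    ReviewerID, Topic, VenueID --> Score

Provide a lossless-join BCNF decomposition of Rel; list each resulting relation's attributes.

Candidate key of the original relation: {Topic, VenueID}.
Within {Country, Editor, ReviewerID, Score, Topic, VenueID, Year}: {VenueID}⁺ ∩ {Country, Editor, ReviewerID, Score, Topic, VenueID, Year} = {Editor, ReviewerID, Score, VenueID}, not the whole set, so VenueID --> Editor, ReviewerID, Score violates BCNF; decompose into {Editor, ReviewerID, Score, VenueID} and {Country, Topic, VenueID, Year}.
Within {Editor, ReviewerID, Score, VenueID}: {ReviewerID}⁺ ∩ {Editor, ReviewerID, Score, VenueID} = {ReviewerID, Score}, not the whole set, so ReviewerID --> Score violates BCNF; decompose into {ReviewerID, Score} and {Editor, ReviewerID, VenueID}.
{ReviewerID, Score} has no BCNF violation.
{Editor, ReviewerID, VenueID} has no BCNF violation.
{Country, Topic, VenueID, Year} has no BCNF violation.

{Country, Topic, VenueID, Year}; {Editor, ReviewerID, VenueID}; {ReviewerID, Score}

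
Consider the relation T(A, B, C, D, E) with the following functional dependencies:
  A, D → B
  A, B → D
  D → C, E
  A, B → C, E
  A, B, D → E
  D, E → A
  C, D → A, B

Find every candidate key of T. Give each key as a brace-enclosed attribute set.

{A, B}, {D}

{D}⁺ = {A, B, C, D, E} — all of the relation — so {D} is a candidate key.
{A, B}⁺ = {A, B, C, D, E} — all of the relation — so {A, B} is a candidate key.
Any other superkey properly contains one of these, so there are no further candidate keys.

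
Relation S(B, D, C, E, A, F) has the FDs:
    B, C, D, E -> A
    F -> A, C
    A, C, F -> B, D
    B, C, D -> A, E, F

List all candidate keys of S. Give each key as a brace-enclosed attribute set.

{B, C, D}, {F}

{F}⁺ = {A, B, C, D, E, F} — all of the relation — so {F} is a candidate key.
{B, C, D}⁺ = {A, B, C, D, E, F} — all of the relation — so {B, C, D} is a candidate key.
Any other superkey properly contains one of these, so there are no further candidate keys.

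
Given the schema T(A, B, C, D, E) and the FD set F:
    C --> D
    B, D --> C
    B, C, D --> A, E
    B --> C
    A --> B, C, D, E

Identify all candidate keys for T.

{A}, {B}

{A}⁺ = {A, B, C, D, E} — all of the relation — so {A} is a candidate key.
{B}⁺ = {A, B, C, D, E} — all of the relation — so {B} is a candidate key.
Any other superkey properly contains one of these, so there are no further candidate keys.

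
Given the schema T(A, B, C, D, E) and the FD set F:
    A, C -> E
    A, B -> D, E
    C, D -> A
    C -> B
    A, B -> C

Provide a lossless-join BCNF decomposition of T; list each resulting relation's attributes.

{A, C, D, E}; {B, C}

Candidate keys of the original relation: {A, B}, {A, C}, {C, D}.
Within {A, B, C, D, E}: {C}⁺ ∩ {A, B, C, D, E} = {B, C}, not the whole set, so C -> B violates BCNF; decompose into {B, C} and {A, C, D, E}.
{B, C} has no BCNF violation.
{A, C, D, E} has no BCNF violation.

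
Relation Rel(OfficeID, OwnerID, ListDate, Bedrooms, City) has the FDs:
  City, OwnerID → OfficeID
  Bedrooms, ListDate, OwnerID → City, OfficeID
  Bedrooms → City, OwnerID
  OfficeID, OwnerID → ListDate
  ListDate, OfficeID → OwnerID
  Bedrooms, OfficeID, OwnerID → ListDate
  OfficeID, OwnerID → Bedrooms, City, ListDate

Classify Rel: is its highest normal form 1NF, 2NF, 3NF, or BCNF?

Candidate keys: {Bedrooms}, {City, OwnerID}, {ListDate, OfficeID}, {OfficeID, OwnerID}. Prime attributes: {Bedrooms, City, ListDate, OfficeID, OwnerID}.
Each dependency's left side is a superkey — BCNF holds.

BCNF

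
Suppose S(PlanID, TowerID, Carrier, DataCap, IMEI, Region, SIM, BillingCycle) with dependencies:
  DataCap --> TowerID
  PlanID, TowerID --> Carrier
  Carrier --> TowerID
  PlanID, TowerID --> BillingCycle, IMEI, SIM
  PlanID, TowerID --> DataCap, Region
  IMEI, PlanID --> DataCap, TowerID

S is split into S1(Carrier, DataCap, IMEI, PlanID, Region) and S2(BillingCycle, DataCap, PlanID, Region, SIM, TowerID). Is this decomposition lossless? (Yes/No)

Yes

S1 ∩ S2 = {DataCap, PlanID, Region}; its closure under F is {BillingCycle, Carrier, DataCap, IMEI, PlanID, Region, SIM, TowerID}.
Since S1 ⊆ {BillingCycle, Carrier, DataCap, IMEI, PlanID, Region, SIM, TowerID}, the intersection is a superkey of S1; the decomposition is lossless.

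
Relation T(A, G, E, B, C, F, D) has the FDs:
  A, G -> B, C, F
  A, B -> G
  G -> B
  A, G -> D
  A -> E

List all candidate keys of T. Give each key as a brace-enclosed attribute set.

{A, B}, {A, G}

{A} never appears on the right of any FD, so every key must include it.
{A, B} is a candidate key since {A, B}⁺ = {A, B, C, D, E, F, G} covers every attribute.
{A, G} is a candidate key since {A, G}⁺ = {A, B, C, D, E, F, G} covers every attribute.
No proper subset of any of these is a key, and no other minimal superkey exists.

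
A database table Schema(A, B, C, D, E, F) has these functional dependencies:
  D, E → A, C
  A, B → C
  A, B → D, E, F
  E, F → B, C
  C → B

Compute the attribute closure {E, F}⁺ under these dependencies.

{B, C, E, F}

Start with {E, F}.
E, F → B, C applies; add {B, C} → now {B, C, E, F}.
No further FD applies.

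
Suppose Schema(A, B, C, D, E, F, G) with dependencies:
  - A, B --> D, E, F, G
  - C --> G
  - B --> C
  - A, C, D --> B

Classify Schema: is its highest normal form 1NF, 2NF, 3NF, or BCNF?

1NF

Candidate keys: {A, B}, {A, C, D}. Prime attributes: {A, B, C, D}.
C --> G: {C}⁺ = {C, G}, which is not all of the attributes, so the left side is not a superkey — BCNF is violated.
Because {G} is non-prime and the left side of C --> G is not a superkey, the relation is not in 3NF.
The proper key subset {B} of {A, B} determines non-prime {G}, so the relation is not even in 2NF.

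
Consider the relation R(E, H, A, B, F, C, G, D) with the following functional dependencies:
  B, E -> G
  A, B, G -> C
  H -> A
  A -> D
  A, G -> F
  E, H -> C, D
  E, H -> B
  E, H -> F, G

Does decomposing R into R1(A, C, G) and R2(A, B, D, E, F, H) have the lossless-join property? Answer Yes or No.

The shared attributes are {A} and {A}⁺ = {A, D}.
Neither R1 nor R2 is contained in that closure, so the decomposition is lossy.

No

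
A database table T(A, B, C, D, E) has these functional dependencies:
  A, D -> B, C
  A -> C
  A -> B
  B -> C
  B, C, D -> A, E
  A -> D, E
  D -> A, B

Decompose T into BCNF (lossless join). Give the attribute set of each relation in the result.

{A, B, D, E}; {B, C}

Candidate keys of the original relation: {A}, {D}.
In {A, B, C, D, E}, {B} is not a superkey ({B}⁺ restricted to this set is {B, C}), so split on B -> C into {B, C} and {A, B, D, E}.
{B, C} has no BCNF violation.
{A, B, D, E} has no BCNF violation.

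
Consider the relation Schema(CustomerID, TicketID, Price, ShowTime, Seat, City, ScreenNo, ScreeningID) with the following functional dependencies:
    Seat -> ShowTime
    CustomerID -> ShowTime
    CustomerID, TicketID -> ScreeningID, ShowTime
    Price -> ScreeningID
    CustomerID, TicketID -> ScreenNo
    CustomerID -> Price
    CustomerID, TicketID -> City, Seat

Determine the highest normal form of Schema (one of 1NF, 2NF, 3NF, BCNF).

Candidate key: {CustomerID, TicketID}. Prime attributes: {CustomerID, TicketID}.
Seat -> ShowTime breaks BCNF: {Seat}⁺ = {Seat, ShowTime}, so {Seat} is not a superkey.
Seat -> ShowTime has non-prime {ShowTime} on the right and a non-superkey on the left, so 3NF fails.
The proper key subset {CustomerID} of {CustomerID, TicketID} determines non-prime {Price, ScreeningID, ShowTime}, so the relation is not even in 2NF.

1NF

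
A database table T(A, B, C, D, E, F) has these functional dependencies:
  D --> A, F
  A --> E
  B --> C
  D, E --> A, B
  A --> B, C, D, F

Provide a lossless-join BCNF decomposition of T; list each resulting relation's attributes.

{A, B, D, E, F}; {B, C}

Candidate keys of the original relation: {A}, {D}.
In {A, B, C, D, E, F}, {B} is not a superkey ({B}⁺ restricted to this set is {B, C}), so split on B --> C into {B, C} and {A, B, D, E, F}.
{B, C} has no BCNF violation.
{A, B, D, E, F} has no BCNF violation.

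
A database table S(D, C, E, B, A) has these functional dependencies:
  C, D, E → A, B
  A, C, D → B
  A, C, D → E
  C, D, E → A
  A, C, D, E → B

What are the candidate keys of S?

Attributes never on any right-hand side: {C, D} — every candidate key must contain all of them.
{A, C, D}⁺ = {A, B, C, D, E}, which is every attribute, so {A, C, D} is a candidate key.
{C, D, E}⁺ = {A, B, C, D, E}, which is every attribute, so {C, D, E} is a candidate key.
Any other superkey properly contains one of these, so there are no further candidate keys.

{A, C, D}, {C, D, E}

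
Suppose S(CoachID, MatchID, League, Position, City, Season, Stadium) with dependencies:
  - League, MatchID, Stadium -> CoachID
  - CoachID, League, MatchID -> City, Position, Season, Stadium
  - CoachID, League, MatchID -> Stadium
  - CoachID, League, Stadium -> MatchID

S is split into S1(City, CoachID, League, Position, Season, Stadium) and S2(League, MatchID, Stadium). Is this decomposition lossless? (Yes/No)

No

S1 ∩ S2 = {League, Stadium}; its closure under F is {League, Stadium}.
S1 ⊄ {League, Stadium} and S2 ⊄ {League, Stadium}, so the split is lossy.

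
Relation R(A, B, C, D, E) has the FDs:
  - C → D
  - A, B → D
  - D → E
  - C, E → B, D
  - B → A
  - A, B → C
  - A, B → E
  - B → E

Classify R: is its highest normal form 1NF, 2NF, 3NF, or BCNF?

Candidate keys: {B}, {C}. Prime attributes: {B, C}.
D → E breaks BCNF: {D}⁺ = {D, E}, so {D} is not a superkey.
D → E has non-prime {E} on the right and a non-superkey on the left, so 3NF fails.
Every candidate key is a single attribute, so no partial dependency is possible; 2NF holds.

2NF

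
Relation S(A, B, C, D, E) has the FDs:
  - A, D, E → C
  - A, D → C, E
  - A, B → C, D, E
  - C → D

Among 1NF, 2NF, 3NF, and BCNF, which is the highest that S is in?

Candidate key: {A, B}. Prime attributes: {A, B}.
A, D, E → C: {A, D, E}⁺ = {A, C, D, E}, which is not all of the attributes, so the left side is not a superkey — BCNF is violated.
A, D, E → C has non-prime {C} on the right and a non-superkey on the left, so 3NF fails.
No non-prime attribute depends on a proper subset of any candidate key, so 2NF holds.

2NF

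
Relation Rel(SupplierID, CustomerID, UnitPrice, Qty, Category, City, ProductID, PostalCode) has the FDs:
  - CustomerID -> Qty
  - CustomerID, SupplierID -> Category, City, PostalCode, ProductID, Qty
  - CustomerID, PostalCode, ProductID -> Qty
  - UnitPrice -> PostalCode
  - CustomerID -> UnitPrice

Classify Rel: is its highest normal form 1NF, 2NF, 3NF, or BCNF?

1NF

Candidate key: {CustomerID, SupplierID}. Prime attributes: {CustomerID, SupplierID}.
For CustomerID -> Qty we have {CustomerID}⁺ = {CustomerID, PostalCode, Qty, UnitPrice}; {CustomerID} is not a superkey, so BCNF fails.
CustomerID -> Qty determines the non-prime attribute {Qty} from a non-superkey — 3NF is violated.
Since {CustomerID} ⊂ {CustomerID, SupplierID} and {CustomerID}⁺ ⊇ {PostalCode, Qty, UnitPrice} with {PostalCode, Qty, UnitPrice} non-prime, there is a partial dependency; 2NF fails.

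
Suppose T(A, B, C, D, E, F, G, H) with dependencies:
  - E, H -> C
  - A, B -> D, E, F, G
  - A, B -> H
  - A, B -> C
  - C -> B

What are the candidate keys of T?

Attributes never on any right-hand side: {A} — every candidate key must contain it.
{A, B} is a candidate key since {A, B}⁺ = {A, B, C, D, E, F, G, H} covers every attribute.
{A, C} is a candidate key since {A, C}⁺ = {A, B, C, D, E, F, G, H} covers every attribute.
{A, E, H} is a candidate key since {A, E, H}⁺ = {A, B, C, D, E, F, G, H} covers every attribute.
No proper subset of any of these is a key, and no other minimal superkey exists.

{A, B}, {A, C}, {A, E, H}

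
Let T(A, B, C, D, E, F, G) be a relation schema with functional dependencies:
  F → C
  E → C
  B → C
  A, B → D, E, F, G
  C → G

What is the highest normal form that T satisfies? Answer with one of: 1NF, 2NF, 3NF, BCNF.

Candidate key: {A, B}. Prime attributes: {A, B}.
F → C breaks BCNF: {F}⁺ = {C, F, G}, so {F} is not a superkey.
F → C determines the non-prime attribute {C} from a non-superkey — 3NF is violated.
Since {B} ⊂ {A, B} and {B}⁺ ⊇ {C, G} with {C, G} non-prime, there is a partial dependency; 2NF fails.

1NF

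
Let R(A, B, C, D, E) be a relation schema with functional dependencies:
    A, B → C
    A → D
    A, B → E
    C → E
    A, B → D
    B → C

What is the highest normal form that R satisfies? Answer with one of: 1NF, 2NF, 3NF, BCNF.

1NF

Candidate key: {A, B}. Prime attributes: {A, B}.
A → D: {A}⁺ = {A, D}, which is not all of the attributes, so the left side is not a superkey — BCNF is violated.
A → D has non-prime {D} on the right and a non-superkey on the left, so 3NF fails.
Since {A} ⊂ {A, B} and {A}⁺ ⊇ {D} with {D} non-prime, there is a partial dependency; 2NF fails.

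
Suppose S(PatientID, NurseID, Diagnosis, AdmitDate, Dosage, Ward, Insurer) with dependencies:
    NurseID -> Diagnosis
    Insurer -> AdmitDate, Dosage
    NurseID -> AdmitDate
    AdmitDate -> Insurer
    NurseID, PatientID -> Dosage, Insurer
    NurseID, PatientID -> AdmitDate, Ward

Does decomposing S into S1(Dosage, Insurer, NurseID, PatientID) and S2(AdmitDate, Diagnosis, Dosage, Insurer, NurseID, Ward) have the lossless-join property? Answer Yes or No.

No

Common attributes: {Dosage, Insurer, NurseID}; their closure is {AdmitDate, Diagnosis, Dosage, Insurer, NurseID}.
Neither S1 nor S2 is contained in that closure, so the decomposition is lossy.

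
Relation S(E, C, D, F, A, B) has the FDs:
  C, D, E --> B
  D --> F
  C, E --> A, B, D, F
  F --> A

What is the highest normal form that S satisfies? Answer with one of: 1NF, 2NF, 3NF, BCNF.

2NF

Candidate key: {C, E}. Prime attributes: {C, E}.
D --> F: {D}⁺ = {A, D, F}, which is not all of the attributes, so the left side is not a superkey — BCNF is violated.
D --> F determines the non-prime attribute {F} from a non-superkey — 3NF is violated.
No non-prime attribute depends on a proper subset of any candidate key, so 2NF holds.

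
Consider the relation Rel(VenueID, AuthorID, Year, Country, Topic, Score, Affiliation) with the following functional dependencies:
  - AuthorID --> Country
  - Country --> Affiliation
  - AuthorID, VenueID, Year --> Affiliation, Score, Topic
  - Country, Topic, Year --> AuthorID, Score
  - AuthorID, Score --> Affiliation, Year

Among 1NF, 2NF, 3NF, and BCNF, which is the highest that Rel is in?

1NF

Candidate keys: {AuthorID, Score, VenueID}, {AuthorID, VenueID, Year}, {Country, Topic, VenueID, Year}. Prime attributes: {AuthorID, Country, Score, Topic, VenueID, Year}.
AuthorID --> Country breaks BCNF: {AuthorID}⁺ = {Affiliation, AuthorID, Country}, so {AuthorID} is not a superkey.
Country --> Affiliation determines the non-prime attribute {Affiliation} from a non-superkey — 3NF is violated.
The proper key subset {AuthorID} of {AuthorID, Score, VenueID} determines non-prime {Affiliation}, so the relation is not even in 2NF.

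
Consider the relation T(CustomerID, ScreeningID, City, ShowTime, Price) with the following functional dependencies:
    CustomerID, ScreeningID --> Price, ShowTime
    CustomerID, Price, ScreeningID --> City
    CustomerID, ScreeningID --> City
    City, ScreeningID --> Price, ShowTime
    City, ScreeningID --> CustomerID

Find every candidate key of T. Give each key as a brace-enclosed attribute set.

{City, ScreeningID}, {CustomerID, ScreeningID}

Attributes never on any right-hand side: {ScreeningID} — every candidate key must contain it.
{City, ScreeningID}⁺ = {City, CustomerID, Price, ScreeningID, ShowTime}, which is every attribute, so {City, ScreeningID} is a candidate key.
{CustomerID, ScreeningID}⁺ = {City, CustomerID, Price, ScreeningID, ShowTime}, which is every attribute, so {CustomerID, ScreeningID} is a candidate key.
No proper subset of any of these is a key, and no other minimal superkey exists.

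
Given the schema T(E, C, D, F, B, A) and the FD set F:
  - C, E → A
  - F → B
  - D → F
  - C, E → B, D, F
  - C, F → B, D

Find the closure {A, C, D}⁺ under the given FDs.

{A, B, C, D, F}

Start with {A, C, D}.
D → F applies; add {F} → now {A, C, D, F}.
C, F → B, D applies; add {B} → now {A, B, C, D, F}.
No further FD applies.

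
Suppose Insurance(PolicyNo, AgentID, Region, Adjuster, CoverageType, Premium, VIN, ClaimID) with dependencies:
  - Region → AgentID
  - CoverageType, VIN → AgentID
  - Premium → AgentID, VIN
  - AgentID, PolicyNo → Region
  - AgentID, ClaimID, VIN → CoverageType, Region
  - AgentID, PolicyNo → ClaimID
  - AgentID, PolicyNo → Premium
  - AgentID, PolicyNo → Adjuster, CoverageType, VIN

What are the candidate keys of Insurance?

{PolicyNo} never appears on the right of any FD, so every key must include it.
{AgentID, PolicyNo}⁺ = {Adjuster, AgentID, ClaimID, CoverageType, PolicyNo, Premium, Region, VIN} — all of the relation — so {AgentID, PolicyNo} is a candidate key.
{PolicyNo, Premium}⁺ = {Adjuster, AgentID, ClaimID, CoverageType, PolicyNo, Premium, Region, VIN} — all of the relation — so {PolicyNo, Premium} is a candidate key.
{PolicyNo, Region}⁺ = {Adjuster, AgentID, ClaimID, CoverageType, PolicyNo, Premium, Region, VIN} — all of the relation — so {PolicyNo, Region} is a candidate key.
{CoverageType, PolicyNo, VIN}⁺ = {Adjuster, AgentID, ClaimID, CoverageType, PolicyNo, Premium, Region, VIN} — all of the relation — so {CoverageType, PolicyNo, VIN} is a candidate key.
No proper subset of any of these is a key, and no other minimal superkey exists.

{AgentID, PolicyNo}, {CoverageType, PolicyNo, VIN}, {PolicyNo, Premium}, {PolicyNo, Region}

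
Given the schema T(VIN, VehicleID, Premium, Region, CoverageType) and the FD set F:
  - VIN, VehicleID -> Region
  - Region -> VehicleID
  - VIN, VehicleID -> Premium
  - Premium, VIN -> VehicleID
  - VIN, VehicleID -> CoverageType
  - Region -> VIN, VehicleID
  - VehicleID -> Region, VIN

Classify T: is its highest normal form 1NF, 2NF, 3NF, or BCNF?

BCNF

Candidate keys: {Premium, VIN}, {Region}, {VehicleID}. Prime attributes: {Premium, Region, VIN, VehicleID}.
Each dependency's left side is a superkey — BCNF holds.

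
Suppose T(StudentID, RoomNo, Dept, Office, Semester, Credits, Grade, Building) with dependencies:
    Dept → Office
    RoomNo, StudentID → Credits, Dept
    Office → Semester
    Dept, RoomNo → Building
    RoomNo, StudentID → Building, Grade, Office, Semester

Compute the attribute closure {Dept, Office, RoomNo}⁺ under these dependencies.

Start with {Dept, Office, RoomNo}.
Office → Semester applies; add {Semester} → now {Dept, Office, RoomNo, Semester}.
Dept, RoomNo → Building applies; add {Building} → now {Building, Dept, Office, RoomNo, Semester}.
No further FD applies.

{Building, Dept, Office, RoomNo, Semester}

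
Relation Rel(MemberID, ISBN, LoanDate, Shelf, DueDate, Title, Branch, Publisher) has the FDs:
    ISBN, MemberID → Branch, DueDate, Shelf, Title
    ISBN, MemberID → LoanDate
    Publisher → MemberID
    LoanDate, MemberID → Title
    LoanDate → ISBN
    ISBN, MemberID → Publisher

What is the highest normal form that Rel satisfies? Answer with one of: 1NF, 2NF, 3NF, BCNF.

Candidate keys: {ISBN, MemberID}, {ISBN, Publisher}, {LoanDate, MemberID}, {LoanDate, Publisher}. Prime attributes: {ISBN, LoanDate, MemberID, Publisher}.
For Publisher → MemberID we have {Publisher}⁺ = {MemberID, Publisher}; {Publisher} is not a superkey, so BCNF fails.
Its right-hand attributes {MemberID} are all prime, as are those of every other non-superkey FD — the relation is in 3NF.

3NF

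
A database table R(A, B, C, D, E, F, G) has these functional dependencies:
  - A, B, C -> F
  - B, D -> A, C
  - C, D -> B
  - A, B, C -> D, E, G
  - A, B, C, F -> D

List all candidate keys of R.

Closure of {B, D} is {A, B, C, D, E, F, G}, the whole schema; {B, D} is a candidate key.
Closure of {C, D} is {A, B, C, D, E, F, G}, the whole schema; {C, D} is a candidate key.
Closure of {A, B, C} is {A, B, C, D, E, F, G}, the whole schema; {A, B, C} is a candidate key.
These are minimal and exhaustive — every other superkey contains one of them.

{A, B, C}, {B, D}, {C, D}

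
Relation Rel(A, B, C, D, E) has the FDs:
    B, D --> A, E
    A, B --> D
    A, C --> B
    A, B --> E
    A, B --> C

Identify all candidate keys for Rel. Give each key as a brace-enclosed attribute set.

{A, B}, {A, C}, {B, D}

{A, B} is a candidate key since {A, B}⁺ = {A, B, C, D, E} covers every attribute.
{A, C} is a candidate key since {A, C}⁺ = {A, B, C, D, E} covers every attribute.
{B, D} is a candidate key since {B, D}⁺ = {A, B, C, D, E} covers every attribute.
No proper subset of any of these is a key, and no other minimal superkey exists.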